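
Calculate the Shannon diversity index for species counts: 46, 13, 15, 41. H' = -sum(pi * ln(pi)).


Total N = 46 + 13 + 15 + 41 = 115
Per-species terms:
  p = 46/115 = 0.400000; ln(p) = -0.916291; p*ln(p) = 0.400000 * (-0.916291) = -0.366516
  p = 13/115 = 0.113043; ln(p) = -2.179987; p*ln(p) = 0.113043 * (-2.179987) = -0.246432
  p = 15/115 = 0.130435; ln(p) = -2.036880; p*ln(p) = 0.130435 * (-2.036880) = -0.265680
  p = 41/115 = 0.356522; ln(p) = -1.031359; p*ln(p) = 0.356522 * (-1.031359) = -0.367702
sum(p*ln(p)) = (-0.366516) + (-0.246432) + (-0.265680) + (-0.367702) = -1.246330
H' = -(-1.246330) = 1.246330 ≈ 1.2463

1.2463


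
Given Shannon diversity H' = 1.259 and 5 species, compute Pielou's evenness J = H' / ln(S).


ln(5) = 1.60944
J = H' / ln(S) = 1.259 / 1.60944 = 0.782260 ≈ 0.7823

0.7823


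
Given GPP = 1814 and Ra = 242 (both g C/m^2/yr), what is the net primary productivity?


NPP = GPP - Ra = 1814 - 242 = 1572 g C/m^2/yr

1572 g C/m^2/yr


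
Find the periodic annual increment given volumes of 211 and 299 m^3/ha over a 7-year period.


PAI = (V2 - V1) / period = (299 - 211) / 7 = 88 / 7 = 12.5714 ≈ 12.57 m^3/ha/yr

12.57 m^3/ha/yr


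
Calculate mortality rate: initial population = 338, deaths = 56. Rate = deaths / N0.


Mortality rate = 56 / 338 = 0.165680 ≈ 0.1657

0.1657


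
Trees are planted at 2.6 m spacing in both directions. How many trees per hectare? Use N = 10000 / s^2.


N = 10000 / 2.6^2 = 10000 / 6.76 = 1479.29 ≈ 1479 trees/ha

1479 trees/ha


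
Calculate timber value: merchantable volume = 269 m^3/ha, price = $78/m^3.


Value = 269 * 78 = $20982/ha

$20982/ha


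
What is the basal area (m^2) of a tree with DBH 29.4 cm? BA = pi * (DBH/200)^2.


D/200 = 29.4/200 = 0.147 m
(D/200)^2 = 0.147^2 = 0.021609
BA = 3.141593 * 0.021609 = 0.0678867 ≈ 0.0679 m^2

0.0679 m^2


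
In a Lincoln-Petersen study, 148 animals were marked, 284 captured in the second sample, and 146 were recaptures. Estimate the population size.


N = M * C / R = 148 * 284 / 146 = 42032 / 146 = 287.89 ≈ 288

288 individuals


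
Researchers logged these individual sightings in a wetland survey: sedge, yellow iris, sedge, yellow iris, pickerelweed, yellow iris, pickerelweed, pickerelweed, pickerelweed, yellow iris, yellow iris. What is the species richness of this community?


Total individuals logged = 11
Distinct species (count of individuals): sedge (2), yellow iris (5), pickerelweed (4)
Species richness = number of distinct species = 3

3


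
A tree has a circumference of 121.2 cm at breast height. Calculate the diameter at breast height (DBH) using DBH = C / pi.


DBH = C / pi = 121.2 / 3.141593 = 38.5792 ≈ 38.58 cm

38.58 cm


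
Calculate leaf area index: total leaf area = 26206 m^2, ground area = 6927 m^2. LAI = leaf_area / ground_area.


LAI = 26206 / 6927 = 3.7832 ≈ 3.78

3.78


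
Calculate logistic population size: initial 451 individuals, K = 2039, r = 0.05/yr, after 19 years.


(K - N0)/N0 = (2039 - 451)/451 = 1588/451 = 3.52106
r*t = 0.05 * 19 = 0.95; exp(-0.95) = 0.386741
3.52106 * 0.386741 = 1.36174
1 + 1.36174 = 2.36174
N = 2039 / 2.36174 = 863.347 ≈ 863

863


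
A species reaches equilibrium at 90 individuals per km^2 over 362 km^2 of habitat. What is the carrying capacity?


K = 90 * 362 = 32580 individuals

32580 individuals


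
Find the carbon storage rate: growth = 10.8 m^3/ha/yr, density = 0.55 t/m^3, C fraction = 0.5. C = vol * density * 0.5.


C = 10.8 * 0.55 * 0.5 = 2.97 t C/ha/yr

2.97 t C/ha/yr


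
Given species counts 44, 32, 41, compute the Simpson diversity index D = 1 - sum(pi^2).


Total N = 44 + 32 + 41 = 117
Per-species terms:
  p = 44/117 = 0.376068; p^2 = 0.376068^2 = 0.141427
  p = 32/117 = 0.273504; p^2 = 0.273504^2 = 0.074804
  p = 41/117 = 0.350427; p^2 = 0.350427^2 = 0.122799
sum(p^2) = 0.141427 + 0.074804 + 0.122799 = 0.339030
D = 1 - 0.339030 = 0.660970 ≈ 0.6610

0.6610


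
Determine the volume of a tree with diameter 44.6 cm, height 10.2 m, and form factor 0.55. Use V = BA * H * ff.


(D/200)^2 = (44.6/200)^2 = 0.223^2 = 0.049729
BA = 3.141593 * 0.049729 = 0.156228 m^2
V = 0.156228 * 10.2 * 0.55 = 0.876439 ≈ 0.876 m^3

0.876 m^3


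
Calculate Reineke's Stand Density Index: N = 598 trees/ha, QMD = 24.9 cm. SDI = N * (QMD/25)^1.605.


QMD/25 = 24.9/25 = 0.996
(0.996)^1.605 = exp(1.605 * ln(0.996)) = exp(1.605 * (-0.00400802)) = exp(-0.00643287) = 0.993588
SDI = 598 * 0.993588 = 594.166 ≈ 594

594


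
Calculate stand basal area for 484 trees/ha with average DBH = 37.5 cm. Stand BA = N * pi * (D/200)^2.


(D/200)^2 = (37.5/200)^2 = 0.1875^2 = 0.03515625
Individual BA = 3.141593 * 0.03515625 = 0.110447 m^2
Stand BA = 484 * 0.110447 = 53.4563 ≈ 53.46 m^2/ha

53.46 m^2/ha


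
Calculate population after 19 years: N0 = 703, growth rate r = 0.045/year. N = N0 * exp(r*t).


r*t = 0.045 * 19 = 0.855
exp(0.855) = 2.35137
N = 703 * 2.35137 = 1653.01 ≈ 1653

1653


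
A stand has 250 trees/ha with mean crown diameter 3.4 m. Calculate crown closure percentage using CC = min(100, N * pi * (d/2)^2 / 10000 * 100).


(d/2)^2 = (3.4/2)^2 = 1.7^2 = 2.89
Crown area = 3.141593 * 2.89 = 9.07920 m^2
N * area / 10000 * 100 = 250 * 9.07920 / 10000 * 100 = 22.6980
CC = min(100, 22.6980) = 22.6980 ≈ 22.7%

22.7%


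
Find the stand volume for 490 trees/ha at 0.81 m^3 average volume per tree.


V_stand = 490 * 0.81 = 396.9 m^3/ha

396.9 m^3/ha


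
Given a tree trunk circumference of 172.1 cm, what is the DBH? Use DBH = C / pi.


DBH = C / pi = 172.1 / 3.141593 = 54.7811 ≈ 54.78 cm

54.78 cm


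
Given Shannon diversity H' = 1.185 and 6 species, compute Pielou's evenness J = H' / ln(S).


ln(6) = 1.79176
J = H' / ln(S) = 1.185 / 1.79176 = 0.661361 ≈ 0.6614

0.6614


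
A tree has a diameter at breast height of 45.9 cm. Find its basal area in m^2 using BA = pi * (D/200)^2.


D/200 = 45.9/200 = 0.2295 m
(D/200)^2 = 0.2295^2 = 0.05267025
BA = 3.141593 * 0.05267025 = 0.165468 ≈ 0.1655 m^2

0.1655 m^2


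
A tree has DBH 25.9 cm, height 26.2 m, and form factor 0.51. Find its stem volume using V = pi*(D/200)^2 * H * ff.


(D/200)^2 = (25.9/200)^2 = 0.1295^2 = 0.01677025
BA = 3.141593 * 0.01677025 = 0.0526853 m^2
V = 0.0526853 * 26.2 * 0.51 = 0.703981 ≈ 0.704 m^3

0.704 m^3


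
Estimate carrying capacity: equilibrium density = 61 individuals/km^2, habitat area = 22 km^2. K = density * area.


K = 61 * 22 = 1342 individuals

1342 individuals


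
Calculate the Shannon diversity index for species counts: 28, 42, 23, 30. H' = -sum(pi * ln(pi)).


Total N = 28 + 42 + 23 + 30 = 123
Per-species terms:
  p = 28/123 = 0.227642; ln(p) = -1.479981; p*ln(p) = 0.227642 * (-1.479981) = -0.336906
  p = 42/123 = 0.341463; ln(p) = -1.074516; p*ln(p) = 0.341463 * (-1.074516) = -0.366907
  p = 23/123 = 0.186992; ln(p) = -1.676689; p*ln(p) = 0.186992 * (-1.676689) = -0.313527
  p = 30/123 = 0.243902; ln(p) = -1.410989; p*ln(p) = 0.243902 * (-1.410989) = -0.344143
sum(p*ln(p)) = (-0.336906) + (-0.366907) + (-0.313527) + (-0.344143) = -1.361483
H' = -(-1.361483) = 1.361483 ≈ 1.3615

1.3615


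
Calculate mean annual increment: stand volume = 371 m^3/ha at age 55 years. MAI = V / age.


MAI = 371 / 55 = 6.7455 ≈ 6.75 m^3/ha/yr

6.75 m^3/ha/yr


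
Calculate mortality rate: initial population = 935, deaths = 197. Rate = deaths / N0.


Mortality rate = 197 / 935 = 0.210695 ≈ 0.2107

0.2107


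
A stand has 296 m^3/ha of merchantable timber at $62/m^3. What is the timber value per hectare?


Value = 296 * 62 = $18352/ha

$18352/ha


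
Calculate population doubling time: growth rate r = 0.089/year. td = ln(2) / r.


td = ln(2) / 0.089 = 0.693147 / 0.089 = 7.78817 ≈ 7.8 years

7.8 years


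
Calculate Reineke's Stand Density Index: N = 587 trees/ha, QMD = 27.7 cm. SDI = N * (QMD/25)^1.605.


QMD/25 = 27.7/25 = 1.108
(1.108)^1.605 = exp(1.605 * ln(1.108)) = exp(1.605 * 0.102557) = exp(0.164604) = 1.17893
SDI = 587 * 1.17893 = 692.032 ≈ 692

692


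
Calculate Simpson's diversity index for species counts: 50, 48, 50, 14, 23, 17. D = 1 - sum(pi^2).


Total N = 50 + 48 + 50 + 14 + 23 + 17 = 202
Per-species terms:
  p = 50/202 = 0.247525; p^2 = 0.247525^2 = 0.061269
  p = 48/202 = 0.237624; p^2 = 0.237624^2 = 0.056465
  p = 50/202 = 0.247525; p^2 = 0.247525^2 = 0.061269
  p = 14/202 = 0.069307; p^2 = 0.069307^2 = 0.004803
  p = 23/202 = 0.113861; p^2 = 0.113861^2 = 0.012964
  p = 17/202 = 0.084158; p^2 = 0.084158^2 = 0.007083
sum(p^2) = 0.061269 + 0.056465 + 0.061269 + 0.004803 + 0.012964 + 0.007083 = 0.203853
D = 1 - 0.203853 = 0.796147 ≈ 0.7961

0.7961


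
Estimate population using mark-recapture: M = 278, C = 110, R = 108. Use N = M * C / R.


N = M * C / R = 278 * 110 / 108 = 30580 / 108 = 283.15 ≈ 283

283 individuals


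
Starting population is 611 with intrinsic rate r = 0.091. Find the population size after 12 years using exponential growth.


r*t = 0.091 * 12 = 1.092
exp(1.092) = 2.98023
N = 611 * 2.98023 = 1820.92 ≈ 1821

1821


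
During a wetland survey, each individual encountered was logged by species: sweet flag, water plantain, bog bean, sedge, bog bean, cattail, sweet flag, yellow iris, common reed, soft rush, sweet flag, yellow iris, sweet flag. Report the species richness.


Total individuals logged = 13
Distinct species (count of individuals): sweet flag (4), water plantain (1), bog bean (2), sedge (1), cattail (1), yellow iris (2), common reed (1), soft rush (1)
Species richness = number of distinct species = 8

8


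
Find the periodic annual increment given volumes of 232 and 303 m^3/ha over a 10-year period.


PAI = (V2 - V1) / period = (303 - 232) / 10 = 71 / 10 = 7.10 m^3/ha/yr

7.10 m^3/ha/yr


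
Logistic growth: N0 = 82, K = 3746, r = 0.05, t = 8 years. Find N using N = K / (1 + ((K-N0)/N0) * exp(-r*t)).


(K - N0)/N0 = (3746 - 82)/82 = 3664/82 = 44.6829
r*t = 0.05 * 8 = 0.4; exp(-0.4) = 0.670320
44.6829 * 0.670320 = 29.9518
1 + 29.9518 = 30.9518
N = 3746 / 30.9518 = 121.027 ≈ 121

121


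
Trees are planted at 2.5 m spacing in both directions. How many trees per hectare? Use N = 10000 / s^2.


N = 10000 / 2.5^2 = 10000 / 6.25 = 1600.00 ≈ 1600 trees/ha

1600 trees/ha


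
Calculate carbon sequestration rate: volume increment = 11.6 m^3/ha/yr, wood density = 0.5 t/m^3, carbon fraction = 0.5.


C = 11.6 * 0.5 * 0.5 = 2.90 t C/ha/yr

2.90 t C/ha/yr


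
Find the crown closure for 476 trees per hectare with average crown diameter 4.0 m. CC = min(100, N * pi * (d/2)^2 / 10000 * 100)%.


(d/2)^2 = (4.0/2)^2 = 2^2 = 4
Crown area = 3.141593 * 4 = 12.5664 m^2
N * area / 10000 * 100 = 476 * 12.5664 / 10000 * 100 = 59.8161
CC = min(100, 59.8161) = 59.8161 ≈ 59.8%

59.8%


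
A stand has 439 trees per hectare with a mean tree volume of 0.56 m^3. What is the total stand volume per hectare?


V_stand = 439 * 0.56 = 245.84 ≈ 245.8 m^3/ha

245.8 m^3/ha


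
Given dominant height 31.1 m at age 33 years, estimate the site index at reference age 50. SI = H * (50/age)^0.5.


50/33 = 1.51515
(1.51515)^0.5 = 1.23091
SI = 31.1 * 1.23091 = 38.2813 ≈ 38.3 m

38.3 m


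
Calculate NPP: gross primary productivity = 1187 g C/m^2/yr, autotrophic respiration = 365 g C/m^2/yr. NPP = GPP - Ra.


NPP = GPP - Ra = 1187 - 365 = 822 g C/m^2/yr

822 g C/m^2/yr


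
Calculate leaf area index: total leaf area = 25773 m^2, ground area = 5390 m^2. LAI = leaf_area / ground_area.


LAI = 25773 / 5390 = 4.7816 ≈ 4.78

4.78


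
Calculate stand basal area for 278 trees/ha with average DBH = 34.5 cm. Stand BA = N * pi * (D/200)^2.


(D/200)^2 = (34.5/200)^2 = 0.1725^2 = 0.02975625
Individual BA = 3.141593 * 0.02975625 = 0.0934820 m^2
Stand BA = 278 * 0.0934820 = 25.9880 ≈ 25.99 m^2/ha

25.99 m^2/ha


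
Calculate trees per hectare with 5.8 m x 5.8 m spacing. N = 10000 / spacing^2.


N = 10000 / 5.8^2 = 10000 / 33.64 = 297.265 ≈ 297 trees/ha

297 trees/ha


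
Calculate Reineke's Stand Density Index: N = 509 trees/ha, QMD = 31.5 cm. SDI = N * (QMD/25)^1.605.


QMD/25 = 31.5/25 = 1.26
(1.26)^1.605 = exp(1.605 * ln(1.26)) = exp(1.605 * 0.231112) = exp(0.370935) = 1.44909
SDI = 509 * 1.44909 = 737.587 ≈ 738

738


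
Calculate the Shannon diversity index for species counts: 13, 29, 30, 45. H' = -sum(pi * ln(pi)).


Total N = 13 + 29 + 30 + 45 = 117
Per-species terms:
  p = 13/117 = 0.111111; ln(p) = -2.197226; p*ln(p) = 0.111111 * (-2.197226) = -0.244136
  p = 29/117 = 0.247863; ln(p) = -1.394879; p*ln(p) = 0.247863 * (-1.394879) = -0.345739
  p = 30/117 = 0.256410; ln(p) = -1.360978; p*ln(p) = 0.256410 * (-1.360978) = -0.348968
  p = 45/117 = 0.384615; ln(p) = -0.955512; p*ln(p) = 0.384615 * (-0.955512) = -0.367504
sum(p*ln(p)) = (-0.244136) + (-0.345739) + (-0.348968) + (-0.367504) = -1.306347
H' = -(-1.306347) = 1.306347 ≈ 1.3063

1.3063


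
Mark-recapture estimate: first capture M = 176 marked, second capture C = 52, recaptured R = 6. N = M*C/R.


N = M * C / R = 176 * 52 / 6 = 9152 / 6 = 1525.33 ≈ 1525

1525 individuals


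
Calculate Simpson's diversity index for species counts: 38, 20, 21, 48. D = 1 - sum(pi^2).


Total N = 38 + 20 + 21 + 48 = 127
Per-species terms:
  p = 38/127 = 0.299213; p^2 = 0.299213^2 = 0.089528
  p = 20/127 = 0.157480; p^2 = 0.157480^2 = 0.024800
  p = 21/127 = 0.165354; p^2 = 0.165354^2 = 0.027342
  p = 48/127 = 0.377953; p^2 = 0.377953^2 = 0.142848
sum(p^2) = 0.089528 + 0.024800 + 0.027342 + 0.142848 = 0.284518
D = 1 - 0.284518 = 0.715482 ≈ 0.7155

0.7155


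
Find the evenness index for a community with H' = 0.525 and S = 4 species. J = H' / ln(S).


ln(4) = 1.38629
J = H' / ln(S) = 0.525 / 1.38629 = 0.378709 ≈ 0.3787

0.3787


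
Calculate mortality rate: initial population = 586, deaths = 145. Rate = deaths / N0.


Mortality rate = 145 / 586 = 0.247440 ≈ 0.2474

0.2474


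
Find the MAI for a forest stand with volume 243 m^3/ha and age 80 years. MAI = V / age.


MAI = 243 / 80 = 3.0375 ≈ 3.04 m^3/ha/yr

3.04 m^3/ha/yr


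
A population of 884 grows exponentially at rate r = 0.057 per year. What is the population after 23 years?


r*t = 0.057 * 23 = 1.311
exp(1.311) = 3.70988
N = 884 * 3.70988 = 3279.53 ≈ 3280

3280


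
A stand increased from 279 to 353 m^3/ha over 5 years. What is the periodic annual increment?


PAI = (V2 - V1) / period = (353 - 279) / 5 = 74 / 5 = 14.80 m^3/ha/yr

14.80 m^3/ha/yr


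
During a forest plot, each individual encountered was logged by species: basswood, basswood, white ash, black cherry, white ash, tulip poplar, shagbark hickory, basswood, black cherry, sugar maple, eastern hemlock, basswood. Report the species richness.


Total individuals logged = 12
Distinct species (count of individuals): basswood (4), white ash (2), black cherry (2), tulip poplar (1), shagbark hickory (1), sugar maple (1), eastern hemlock (1)
Species richness = number of distinct species = 7

7


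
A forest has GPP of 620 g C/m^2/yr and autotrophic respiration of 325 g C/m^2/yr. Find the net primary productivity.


NPP = GPP - Ra = 620 - 325 = 295 g C/m^2/yr

295 g C/m^2/yr


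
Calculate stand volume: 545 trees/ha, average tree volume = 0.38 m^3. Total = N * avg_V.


V_stand = 545 * 0.38 = 207.1 m^3/ha

207.1 m^3/ha


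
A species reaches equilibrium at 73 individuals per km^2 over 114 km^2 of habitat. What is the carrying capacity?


K = 73 * 114 = 8322 individuals

8322 individuals


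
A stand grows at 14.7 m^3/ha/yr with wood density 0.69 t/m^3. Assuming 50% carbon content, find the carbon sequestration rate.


C = 14.7 * 0.69 * 0.5 = 5.0715 ≈ 5.07 t C/ha/yr

5.07 t C/ha/yr


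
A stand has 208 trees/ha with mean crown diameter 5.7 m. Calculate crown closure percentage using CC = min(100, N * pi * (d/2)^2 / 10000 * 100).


(d/2)^2 = (5.7/2)^2 = 2.85^2 = 8.1225
Crown area = 3.141593 * 8.1225 = 25.5176 m^2
N * area / 10000 * 100 = 208 * 25.5176 / 10000 * 100 = 53.0766
CC = min(100, 53.0766) = 53.0766 ≈ 53.1%

53.1%


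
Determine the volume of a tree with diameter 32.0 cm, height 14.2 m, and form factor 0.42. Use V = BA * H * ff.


(D/200)^2 = (32.0/200)^2 = 0.16^2 = 0.0256
BA = 3.141593 * 0.0256 = 0.0804248 m^2
V = 0.0804248 * 14.2 * 0.42 = 0.479654 ≈ 0.480 m^3

0.480 m^3


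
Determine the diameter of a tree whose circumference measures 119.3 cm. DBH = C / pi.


DBH = C / pi = 119.3 / 3.141593 = 37.9744 ≈ 37.97 cm

37.97 cm


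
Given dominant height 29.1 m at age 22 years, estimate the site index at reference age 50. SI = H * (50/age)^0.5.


50/22 = 2.27273
(2.27273)^0.5 = 1.50756
SI = 29.1 * 1.50756 = 43.8700 ≈ 43.9 m

43.9 m


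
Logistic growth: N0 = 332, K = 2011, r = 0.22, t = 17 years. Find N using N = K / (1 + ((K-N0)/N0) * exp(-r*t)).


(K - N0)/N0 = (2011 - 332)/332 = 1679/332 = 5.05723
r*t = 0.22 * 17 = 3.74; exp(-3.74) = 0.0237541
5.05723 * 0.0237541 = 0.120130
1 + 0.120130 = 1.12013
N = 2011 / 1.12013 = 1795.33 ≈ 1795

1795


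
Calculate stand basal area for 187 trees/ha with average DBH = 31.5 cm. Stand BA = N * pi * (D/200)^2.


(D/200)^2 = (31.5/200)^2 = 0.1575^2 = 0.02480625
Individual BA = 3.141593 * 0.02480625 = 0.0779311 m^2
Stand BA = 187 * 0.0779311 = 14.5731 ≈ 14.57 m^2/ha

14.57 m^2/ha


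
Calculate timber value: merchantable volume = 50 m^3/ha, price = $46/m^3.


Value = 50 * 46 = $2300/ha

$2300/ha


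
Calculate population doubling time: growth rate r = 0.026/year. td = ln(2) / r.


td = ln(2) / 0.026 = 0.693147 / 0.026 = 26.6595 ≈ 26.7 years

26.7 years


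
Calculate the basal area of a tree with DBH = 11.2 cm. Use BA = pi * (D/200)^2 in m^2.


D/200 = 11.2/200 = 0.056 m
(D/200)^2 = 0.056^2 = 0.003136
BA = 3.141593 * 0.003136 = 0.00985204 ≈ 0.0099 m^2

0.0099 m^2


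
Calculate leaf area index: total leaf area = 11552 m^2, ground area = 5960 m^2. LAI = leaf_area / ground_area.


LAI = 11552 / 5960 = 1.9383 ≈ 1.94

1.94


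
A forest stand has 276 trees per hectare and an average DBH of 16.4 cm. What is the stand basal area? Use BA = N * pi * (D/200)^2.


(D/200)^2 = (16.4/200)^2 = 0.082^2 = 0.006724
Individual BA = 3.141593 * 0.006724 = 0.0211241 m^2
Stand BA = 276 * 0.0211241 = 5.83025 ≈ 5.83 m^2/ha

5.83 m^2/ha


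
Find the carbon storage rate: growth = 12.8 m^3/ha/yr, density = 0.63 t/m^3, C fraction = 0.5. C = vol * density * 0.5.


C = 12.8 * 0.63 * 0.5 = 4.032 ≈ 4.03 t C/ha/yr

4.03 t C/ha/yr


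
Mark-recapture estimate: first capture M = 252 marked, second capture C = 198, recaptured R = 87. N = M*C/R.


N = M * C / R = 252 * 198 / 87 = 49896 / 87 = 573.52 ≈ 574

574 individuals


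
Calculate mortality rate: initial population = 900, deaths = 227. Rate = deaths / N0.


Mortality rate = 227 / 900 = 0.252222 ≈ 0.2522

0.2522


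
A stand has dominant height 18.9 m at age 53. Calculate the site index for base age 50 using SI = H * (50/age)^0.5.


50/53 = 0.943396
(0.943396)^0.5 = 0.971286
SI = 18.9 * 0.971286 = 18.3573 ≈ 18.4 m

18.4 m


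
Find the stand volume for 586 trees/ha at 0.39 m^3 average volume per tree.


V_stand = 586 * 0.39 = 228.54 ≈ 228.5 m^3/ha

228.5 m^3/ha


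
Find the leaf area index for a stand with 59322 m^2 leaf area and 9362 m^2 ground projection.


LAI = 59322 / 9362 = 6.3365 ≈ 6.34

6.34


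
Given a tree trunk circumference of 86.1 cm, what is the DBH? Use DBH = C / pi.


DBH = C / pi = 86.1 / 3.141593 = 27.4065 ≈ 27.41 cm

27.41 cm


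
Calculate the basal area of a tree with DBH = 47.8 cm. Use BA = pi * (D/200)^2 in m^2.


D/200 = 47.8/200 = 0.239 m
(D/200)^2 = 0.239^2 = 0.057121
BA = 3.141593 * 0.057121 = 0.179451 ≈ 0.1795 m^2

0.1795 m^2


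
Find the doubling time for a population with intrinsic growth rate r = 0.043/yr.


td = ln(2) / 0.043 = 0.693147 / 0.043 = 16.1197 ≈ 16.1 years

16.1 years


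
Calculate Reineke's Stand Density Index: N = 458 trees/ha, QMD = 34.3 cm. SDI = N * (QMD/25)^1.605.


QMD/25 = 34.3/25 = 1.372
(1.372)^1.605 = exp(1.605 * ln(1.372)) = exp(1.605 * 0.316270) = exp(0.507613) = 1.66132
SDI = 458 * 1.66132 = 760.885 ≈ 761

761


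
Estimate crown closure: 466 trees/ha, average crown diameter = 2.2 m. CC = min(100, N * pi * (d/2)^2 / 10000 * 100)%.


(d/2)^2 = (2.2/2)^2 = 1.1^2 = 1.21
Crown area = 3.141593 * 1.21 = 3.80133 m^2
N * area / 10000 * 100 = 466 * 3.80133 / 10000 * 100 = 17.7142
CC = min(100, 17.7142) = 17.7142 ≈ 17.7%

17.7%


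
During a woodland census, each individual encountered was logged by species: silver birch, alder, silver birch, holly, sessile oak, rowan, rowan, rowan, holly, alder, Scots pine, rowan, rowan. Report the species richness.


Total individuals logged = 13
Distinct species (count of individuals): silver birch (2), alder (2), holly (2), sessile oak (1), rowan (5), Scots pine (1)
Species richness = number of distinct species = 6

6


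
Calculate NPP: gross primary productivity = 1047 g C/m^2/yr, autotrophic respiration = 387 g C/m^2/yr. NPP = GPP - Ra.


NPP = GPP - Ra = 1047 - 387 = 660 g C/m^2/yr

660 g C/m^2/yr


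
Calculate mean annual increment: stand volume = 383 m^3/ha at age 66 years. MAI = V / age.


MAI = 383 / 66 = 5.8030 ≈ 5.80 m^3/ha/yr

5.80 m^3/ha/yr


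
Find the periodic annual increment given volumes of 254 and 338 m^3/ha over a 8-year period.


PAI = (V2 - V1) / period = (338 - 254) / 8 = 84 / 8 = 10.50 m^3/ha/yr

10.50 m^3/ha/yr


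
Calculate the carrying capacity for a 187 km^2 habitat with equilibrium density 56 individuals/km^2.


K = 56 * 187 = 10472 individuals

10472 individuals


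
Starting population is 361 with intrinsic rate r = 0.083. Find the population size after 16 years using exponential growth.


r*t = 0.083 * 16 = 1.328
exp(1.328) = 3.77349
N = 361 * 3.77349 = 1362.23 ≈ 1362

1362


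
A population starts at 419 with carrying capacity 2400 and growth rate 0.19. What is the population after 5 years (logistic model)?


(K - N0)/N0 = (2400 - 419)/419 = 1981/419 = 4.72792
r*t = 0.19 * 5 = 0.95; exp(-0.95) = 0.386741
4.72792 * 0.386741 = 1.82848
1 + 1.82848 = 2.82848
N = 2400 / 2.82848 = 848.512 ≈ 849

849


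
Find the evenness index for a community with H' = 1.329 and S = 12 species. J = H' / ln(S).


ln(12) = 2.48491
J = H' / ln(S) = 1.329 / 2.48491 = 0.534828 ≈ 0.5348

0.5348


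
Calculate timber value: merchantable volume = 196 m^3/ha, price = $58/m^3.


Value = 196 * 58 = $11368/ha

$11368/ha


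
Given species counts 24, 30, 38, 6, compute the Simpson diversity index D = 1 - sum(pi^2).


Total N = 24 + 30 + 38 + 6 = 98
Per-species terms:
  p = 24/98 = 0.244898; p^2 = 0.244898^2 = 0.059975
  p = 30/98 = 0.306122; p^2 = 0.306122^2 = 0.093711
  p = 38/98 = 0.387755; p^2 = 0.387755^2 = 0.150354
  p = 6/98 = 0.061224; p^2 = 0.061224^2 = 0.003748
sum(p^2) = 0.059975 + 0.093711 + 0.150354 + 0.003748 = 0.307788
D = 1 - 0.307788 = 0.692212 ≈ 0.6922

0.6922


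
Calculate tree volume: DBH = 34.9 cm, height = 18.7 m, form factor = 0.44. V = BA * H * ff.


(D/200)^2 = (34.9/200)^2 = 0.1745^2 = 0.03045025
BA = 3.141593 * 0.03045025 = 0.0956623 m^2
V = 0.0956623 * 18.7 * 0.44 = 0.787109 ≈ 0.787 m^3

0.787 m^3


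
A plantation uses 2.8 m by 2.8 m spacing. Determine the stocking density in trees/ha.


N = 10000 / 2.8^2 = 10000 / 7.84 = 1275.51 ≈ 1276 trees/ha

1276 trees/ha


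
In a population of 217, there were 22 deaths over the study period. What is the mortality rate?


Mortality rate = 22 / 217 = 0.101382 ≈ 0.1014

0.1014


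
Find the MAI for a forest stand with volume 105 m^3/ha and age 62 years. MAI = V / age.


MAI = 105 / 62 = 1.6935 ≈ 1.69 m^3/ha/yr

1.69 m^3/ha/yr


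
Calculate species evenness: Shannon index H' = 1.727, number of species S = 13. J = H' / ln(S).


ln(13) = 2.56495
J = H' / ln(S) = 1.727 / 2.56495 = 0.673307 ≈ 0.6733

0.6733


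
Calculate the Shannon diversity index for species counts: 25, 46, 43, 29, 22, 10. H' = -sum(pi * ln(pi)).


Total N = 25 + 46 + 43 + 29 + 22 + 10 = 175
Per-species terms:
  p = 25/175 = 0.142857; ln(p) = -1.945911; p*ln(p) = 0.142857 * (-1.945911) = -0.277987
  p = 46/175 = 0.262857; ln(p) = -1.336145; p*ln(p) = 0.262857 * (-1.336145) = -0.351215
  p = 43/175 = 0.245714; ln(p) = -1.403587; p*ln(p) = 0.245714 * (-1.403587) = -0.344881
  p = 29/175 = 0.165714; ln(p) = -1.797492; p*ln(p) = 0.165714 * (-1.797492) = -0.297870
  p = 22/175 = 0.125714; ln(p) = -2.073746; p*ln(p) = 0.125714 * (-2.073746) = -0.260699
  p = 10/175 = 0.057143; ln(p) = -2.862198; p*ln(p) = 0.057143 * (-2.862198) = -0.163555
sum(p*ln(p)) = (-0.277987) + (-0.351215) + (-0.344881) + (-0.297870) + (-0.260699) + (-0.163555) = -1.696207
H' = -(-1.696207) = 1.696207 ≈ 1.6962

1.6962


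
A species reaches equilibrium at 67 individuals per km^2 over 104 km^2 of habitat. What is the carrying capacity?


K = 67 * 104 = 6968 individuals

6968 individuals


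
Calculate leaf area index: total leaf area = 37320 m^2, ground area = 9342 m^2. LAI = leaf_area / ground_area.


LAI = 37320 / 9342 = 3.9949 ≈ 3.99

3.99


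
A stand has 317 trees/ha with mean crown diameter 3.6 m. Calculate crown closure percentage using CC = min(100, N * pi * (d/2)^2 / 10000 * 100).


(d/2)^2 = (3.6/2)^2 = 1.8^2 = 3.24
Crown area = 3.141593 * 3.24 = 10.1788 m^2
N * area / 10000 * 100 = 317 * 10.1788 / 10000 * 100 = 32.2668
CC = min(100, 32.2668) = 32.2668 ≈ 32.3%

32.3%


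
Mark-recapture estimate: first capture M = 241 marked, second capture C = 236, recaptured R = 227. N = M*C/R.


N = M * C / R = 241 * 236 / 227 = 56876 / 227 = 250.56 ≈ 251

251 individuals


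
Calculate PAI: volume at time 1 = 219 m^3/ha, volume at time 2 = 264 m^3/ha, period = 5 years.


PAI = (V2 - V1) / period = (264 - 219) / 5 = 45 / 5 = 9.00 m^3/ha/yr

9.00 m^3/ha/yr


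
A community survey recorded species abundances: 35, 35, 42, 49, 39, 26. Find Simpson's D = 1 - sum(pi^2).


Total N = 35 + 35 + 42 + 49 + 39 + 26 = 226
Per-species terms:
  p = 35/226 = 0.154867; p^2 = 0.154867^2 = 0.023984
  p = 35/226 = 0.154867; p^2 = 0.154867^2 = 0.023984
  p = 42/226 = 0.185841; p^2 = 0.185841^2 = 0.034537
  p = 49/226 = 0.216814; p^2 = 0.216814^2 = 0.047008
  p = 39/226 = 0.172566; p^2 = 0.172566^2 = 0.029779
  p = 26/226 = 0.115044; p^2 = 0.115044^2 = 0.013235
sum(p^2) = 0.023984 + 0.023984 + 0.034537 + 0.047008 + 0.029779 + 0.013235 = 0.172527
D = 1 - 0.172527 = 0.827473 ≈ 0.8275

0.8275


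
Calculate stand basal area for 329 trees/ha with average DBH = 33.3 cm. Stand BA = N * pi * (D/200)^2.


(D/200)^2 = (33.3/200)^2 = 0.1665^2 = 0.02772225
Individual BA = 3.141593 * 0.02772225 = 0.0870920 m^2
Stand BA = 329 * 0.0870920 = 28.6533 ≈ 28.65 m^2/ha

28.65 m^2/ha


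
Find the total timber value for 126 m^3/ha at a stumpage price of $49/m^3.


Value = 126 * 49 = $6174/ha

$6174/ha


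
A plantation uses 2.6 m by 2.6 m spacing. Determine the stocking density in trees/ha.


N = 10000 / 2.6^2 = 10000 / 6.76 = 1479.29 ≈ 1479 trees/ha

1479 trees/ha


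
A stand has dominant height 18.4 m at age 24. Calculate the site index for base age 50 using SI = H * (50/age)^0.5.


50/24 = 2.08333
(2.08333)^0.5 = 1.44337
SI = 18.4 * 1.44337 = 26.5580 ≈ 26.6 m

26.6 m


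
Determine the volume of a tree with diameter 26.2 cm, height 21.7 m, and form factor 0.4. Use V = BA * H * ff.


(D/200)^2 = (26.2/200)^2 = 0.131^2 = 0.017161
BA = 3.141593 * 0.017161 = 0.0539129 m^2
V = 0.0539129 * 21.7 * 0.4 = 0.467964 ≈ 0.468 m^3

0.468 m^3


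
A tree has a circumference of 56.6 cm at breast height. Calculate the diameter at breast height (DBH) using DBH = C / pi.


DBH = C / pi = 56.6 / 3.141593 = 18.0163 ≈ 18.02 cm

18.02 cm


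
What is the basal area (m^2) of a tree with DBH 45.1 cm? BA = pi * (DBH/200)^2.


D/200 = 45.1/200 = 0.2255 m
(D/200)^2 = 0.2255^2 = 0.05085025
BA = 3.141593 * 0.05085025 = 0.159751 ≈ 0.1598 m^2

0.1598 m^2


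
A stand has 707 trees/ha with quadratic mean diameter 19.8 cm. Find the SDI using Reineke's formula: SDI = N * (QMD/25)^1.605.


QMD/25 = 19.8/25 = 0.792
(0.792)^1.605 = exp(1.605 * ln(0.792)) = exp(1.605 * (-0.233194)) = exp(-0.374276) = 0.687787
SDI = 707 * 0.687787 = 486.265 ≈ 486

486


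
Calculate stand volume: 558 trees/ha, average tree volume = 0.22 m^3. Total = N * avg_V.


V_stand = 558 * 0.22 = 122.76 ≈ 122.8 m^3/ha

122.8 m^3/ha


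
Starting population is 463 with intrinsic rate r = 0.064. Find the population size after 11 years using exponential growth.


r*t = 0.064 * 11 = 0.704
exp(0.704) = 2.02182
N = 463 * 2.02182 = 936.103 ≈ 936

936


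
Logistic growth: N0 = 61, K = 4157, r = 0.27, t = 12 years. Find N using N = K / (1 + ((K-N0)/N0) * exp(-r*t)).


(K - N0)/N0 = (4157 - 61)/61 = 4096/61 = 67.1475
r*t = 0.27 * 12 = 3.24; exp(-3.24) = 0.0391639
67.1475 * 0.0391639 = 2.62976
1 + 2.62976 = 3.62976
N = 4157 / 3.62976 = 1145.25 ≈ 1145

1145


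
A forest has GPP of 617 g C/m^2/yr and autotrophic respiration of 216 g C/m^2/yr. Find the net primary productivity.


NPP = GPP - Ra = 617 - 216 = 401 g C/m^2/yr

401 g C/m^2/yr


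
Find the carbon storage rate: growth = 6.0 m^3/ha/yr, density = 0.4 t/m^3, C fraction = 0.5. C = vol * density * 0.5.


C = 6.0 * 0.4 * 0.5 = 1.20 t C/ha/yr

1.20 t C/ha/yr


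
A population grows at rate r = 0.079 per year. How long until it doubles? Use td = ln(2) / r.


td = ln(2) / 0.079 = 0.693147 / 0.079 = 8.77401 ≈ 8.8 years

8.8 years


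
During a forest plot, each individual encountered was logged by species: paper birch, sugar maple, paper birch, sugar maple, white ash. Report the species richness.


Total individuals logged = 5
Distinct species (count of individuals): paper birch (2), sugar maple (2), white ash (1)
Species richness = number of distinct species = 3

3


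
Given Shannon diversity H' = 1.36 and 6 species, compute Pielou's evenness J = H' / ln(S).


ln(6) = 1.79176
J = H' / ln(S) = 1.36 / 1.79176 = 0.759030 ≈ 0.7590

0.7590


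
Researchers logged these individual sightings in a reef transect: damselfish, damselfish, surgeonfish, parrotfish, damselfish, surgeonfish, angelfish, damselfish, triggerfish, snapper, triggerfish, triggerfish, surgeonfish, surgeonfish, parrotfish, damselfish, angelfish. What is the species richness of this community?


Total individuals logged = 17
Distinct species (count of individuals): damselfish (5), surgeonfish (4), parrotfish (2), angelfish (2), triggerfish (3), snapper (1)
Species richness = number of distinct species = 6

6


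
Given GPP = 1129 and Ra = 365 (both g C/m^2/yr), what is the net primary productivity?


NPP = GPP - Ra = 1129 - 365 = 764 g C/m^2/yr

764 g C/m^2/yr


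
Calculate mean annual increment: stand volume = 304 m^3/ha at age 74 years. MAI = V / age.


MAI = 304 / 74 = 4.1081 ≈ 4.11 m^3/ha/yr

4.11 m^3/ha/yr


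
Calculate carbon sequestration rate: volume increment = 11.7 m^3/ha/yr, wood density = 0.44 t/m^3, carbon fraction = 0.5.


C = 11.7 * 0.44 * 0.5 = 2.574 ≈ 2.57 t C/ha/yr

2.57 t C/ha/yr


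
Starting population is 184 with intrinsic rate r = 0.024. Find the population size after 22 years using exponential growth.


r*t = 0.024 * 22 = 0.528
exp(0.528) = 1.69554
N = 184 * 1.69554 = 311.979 ≈ 312

312


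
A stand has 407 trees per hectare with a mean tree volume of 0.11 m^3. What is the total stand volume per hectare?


V_stand = 407 * 0.11 = 44.77 ≈ 44.8 m^3/ha

44.8 m^3/ha


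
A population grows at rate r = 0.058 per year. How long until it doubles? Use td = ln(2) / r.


td = ln(2) / 0.058 = 0.693147 / 0.058 = 11.9508 ≈ 12.0 years

12.0 years


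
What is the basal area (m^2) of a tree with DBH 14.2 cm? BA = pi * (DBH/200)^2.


D/200 = 14.2/200 = 0.071 m
(D/200)^2 = 0.071^2 = 0.005041
BA = 3.141593 * 0.005041 = 0.0158368 ≈ 0.0158 m^2

0.0158 m^2


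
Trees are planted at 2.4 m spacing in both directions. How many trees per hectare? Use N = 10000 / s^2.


N = 10000 / 2.4^2 = 10000 / 5.76 = 1736.11 ≈ 1736 trees/ha

1736 trees/ha


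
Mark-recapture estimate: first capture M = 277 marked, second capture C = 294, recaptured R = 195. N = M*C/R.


N = M * C / R = 277 * 294 / 195 = 81438 / 195 = 417.63 ≈ 418

418 individuals


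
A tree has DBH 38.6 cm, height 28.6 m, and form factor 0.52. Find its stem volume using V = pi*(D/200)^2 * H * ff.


(D/200)^2 = (38.6/200)^2 = 0.193^2 = 0.037249
BA = 3.141593 * 0.037249 = 0.117021 m^2
V = 0.117021 * 28.6 * 0.52 = 1.74034 ≈ 1.740 m^3

1.740 m^3


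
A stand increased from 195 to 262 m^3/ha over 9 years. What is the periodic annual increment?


PAI = (V2 - V1) / period = (262 - 195) / 9 = 67 / 9 = 7.4444 ≈ 7.44 m^3/ha/yr

7.44 m^3/ha/yr


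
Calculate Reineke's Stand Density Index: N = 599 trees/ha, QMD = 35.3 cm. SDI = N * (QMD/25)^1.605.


QMD/25 = 35.3/25 = 1.412
(1.412)^1.605 = exp(1.605 * ln(1.412)) = exp(1.605 * 0.345007) = exp(0.553736) = 1.73974
SDI = 599 * 1.73974 = 1042.10 ≈ 1042

1042


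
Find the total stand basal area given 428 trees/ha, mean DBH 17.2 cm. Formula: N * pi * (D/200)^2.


(D/200)^2 = (17.2/200)^2 = 0.086^2 = 0.007396
Individual BA = 3.141593 * 0.007396 = 0.0232352 m^2
Stand BA = 428 * 0.0232352 = 9.94467 ≈ 9.94 m^2/ha

9.94 m^2/ha


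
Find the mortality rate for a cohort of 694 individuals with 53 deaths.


Mortality rate = 53 / 694 = 0.076369 ≈ 0.0764

0.0764


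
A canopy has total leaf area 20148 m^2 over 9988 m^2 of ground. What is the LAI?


LAI = 20148 / 9988 = 2.0172 ≈ 2.02

2.02


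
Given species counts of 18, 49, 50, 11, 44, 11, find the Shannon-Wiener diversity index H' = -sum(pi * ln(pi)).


Total N = 18 + 49 + 50 + 11 + 44 + 11 = 183
Per-species terms:
  p = 18/183 = 0.098361; ln(p) = -2.319111; p*ln(p) = 0.098361 * (-2.319111) = -0.228110
  p = 49/183 = 0.267760; ln(p) = -1.317664; p*ln(p) = 0.267760 * (-1.317664) = -0.352818
  p = 50/183 = 0.273224; ln(p) = -1.297463; p*ln(p) = 0.273224 * (-1.297463) = -0.354498
  p = 11/183 = 0.060109; ln(p) = -2.811596; p*ln(p) = 0.060109 * (-2.811596) = -0.169002
  p = 44/183 = 0.240437; ln(p) = -1.425297; p*ln(p) = 0.240437 * (-1.425297) = -0.342694
  p = 11/183 = 0.060109; ln(p) = -2.811596; p*ln(p) = 0.060109 * (-2.811596) = -0.169002
sum(p*ln(p)) = (-0.228110) + (-0.352818) + (-0.354498) + (-0.169002) + (-0.342694) + (-0.169002) = -1.616124
H' = -(-1.616124) = 1.616124 ≈ 1.6161

1.6161


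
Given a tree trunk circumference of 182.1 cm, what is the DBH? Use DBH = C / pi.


DBH = C / pi = 182.1 / 3.141593 = 57.9642 ≈ 57.96 cm

57.96 cm


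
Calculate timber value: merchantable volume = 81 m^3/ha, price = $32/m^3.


Value = 81 * 32 = $2592/ha

$2592/ha


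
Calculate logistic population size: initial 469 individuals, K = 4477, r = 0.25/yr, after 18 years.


(K - N0)/N0 = (4477 - 469)/469 = 4008/469 = 8.54584
r*t = 0.25 * 18 = 4.5; exp(-4.5) = 0.0111090
8.54584 * 0.0111090 = 0.0949357
1 + 0.0949357 = 1.09494
N = 4477 / 1.09494 = 4088.81 ≈ 4089

4089


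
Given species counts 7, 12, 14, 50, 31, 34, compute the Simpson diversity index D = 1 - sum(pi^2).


Total N = 7 + 12 + 14 + 50 + 31 + 34 = 148
Per-species terms:
  p = 7/148 = 0.047297; p^2 = 0.047297^2 = 0.002237
  p = 12/148 = 0.081081; p^2 = 0.081081^2 = 0.006574
  p = 14/148 = 0.094595; p^2 = 0.094595^2 = 0.008948
  p = 50/148 = 0.337838; p^2 = 0.337838^2 = 0.114135
  p = 31/148 = 0.209459; p^2 = 0.209459^2 = 0.043873
  p = 34/148 = 0.229730; p^2 = 0.229730^2 = 0.052776
sum(p^2) = 0.002237 + 0.006574 + 0.008948 + 0.114135 + 0.043873 + 0.052776 = 0.228543
D = 1 - 0.228543 = 0.771457 ≈ 0.7715

0.7715


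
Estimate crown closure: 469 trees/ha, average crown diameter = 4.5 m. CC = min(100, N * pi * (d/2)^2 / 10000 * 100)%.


(d/2)^2 = (4.5/2)^2 = 2.25^2 = 5.0625
Crown area = 3.141593 * 5.0625 = 15.9043 m^2
N * area / 10000 * 100 = 469 * 15.9043 / 10000 * 100 = 74.5912
CC = min(100, 74.5912) = 74.5912 ≈ 74.6%

74.6%


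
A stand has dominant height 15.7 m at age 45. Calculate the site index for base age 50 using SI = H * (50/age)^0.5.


50/45 = 1.11111
(1.11111)^0.5 = 1.05409
SI = 15.7 * 1.05409 = 16.5492 ≈ 16.5 m

16.5 m


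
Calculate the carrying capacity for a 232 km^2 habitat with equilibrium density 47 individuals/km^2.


K = 47 * 232 = 10904 individuals

10904 individuals


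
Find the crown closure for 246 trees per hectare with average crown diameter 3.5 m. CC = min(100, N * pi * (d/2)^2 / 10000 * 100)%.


(d/2)^2 = (3.5/2)^2 = 1.75^2 = 3.0625
Crown area = 3.141593 * 3.0625 = 9.62113 m^2
N * area / 10000 * 100 = 246 * 9.62113 / 10000 * 100 = 23.6680
CC = min(100, 23.6680) = 23.6680 ≈ 23.7%

23.7%


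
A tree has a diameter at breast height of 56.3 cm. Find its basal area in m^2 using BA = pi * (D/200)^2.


D/200 = 56.3/200 = 0.2815 m
(D/200)^2 = 0.2815^2 = 0.07924225
BA = 3.141593 * 0.07924225 = 0.248947 ≈ 0.2489 m^2

0.2489 m^2


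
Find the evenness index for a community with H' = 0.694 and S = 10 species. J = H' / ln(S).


ln(10) = 2.30259
J = H' / ln(S) = 0.694 / 2.30259 = 0.301400 ≈ 0.3014

0.3014


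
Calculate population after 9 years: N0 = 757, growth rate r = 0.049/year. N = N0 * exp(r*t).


r*t = 0.049 * 9 = 0.441
exp(0.441) = 1.55426
N = 757 * 1.55426 = 1176.57 ≈ 1177

1177


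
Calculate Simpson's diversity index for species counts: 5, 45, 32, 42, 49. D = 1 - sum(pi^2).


Total N = 5 + 45 + 32 + 42 + 49 = 173
Per-species terms:
  p = 5/173 = 0.028902; p^2 = 0.028902^2 = 0.000835
  p = 45/173 = 0.260116; p^2 = 0.260116^2 = 0.067660
  p = 32/173 = 0.184971; p^2 = 0.184971^2 = 0.034214
  p = 42/173 = 0.242775; p^2 = 0.242775^2 = 0.058940
  p = 49/173 = 0.283237; p^2 = 0.283237^2 = 0.080223
sum(p^2) = 0.000835 + 0.067660 + 0.034214 + 0.058940 + 0.080223 = 0.241872
D = 1 - 0.241872 = 0.758128 ≈ 0.7581

0.7581


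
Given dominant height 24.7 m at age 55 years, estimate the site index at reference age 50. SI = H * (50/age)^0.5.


50/55 = 0.909091
(0.909091)^0.5 = 0.953463
SI = 24.7 * 0.953463 = 23.5505 ≈ 23.6 m

23.6 m


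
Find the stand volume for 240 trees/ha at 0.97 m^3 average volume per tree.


V_stand = 240 * 0.97 = 232.8 m^3/ha

232.8 m^3/ha


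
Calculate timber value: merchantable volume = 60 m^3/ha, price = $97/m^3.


Value = 60 * 97 = $5820/ha

$5820/ha


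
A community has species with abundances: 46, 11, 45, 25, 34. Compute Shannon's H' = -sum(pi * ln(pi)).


Total N = 46 + 11 + 45 + 25 + 34 = 161
Per-species terms:
  p = 46/161 = 0.285714; ln(p) = -1.252764; p*ln(p) = 0.285714 * (-1.252764) = -0.357932
  p = 11/161 = 0.068323; ln(p) = -2.683509; p*ln(p) = 0.068323 * (-2.683509) = -0.183345
  p = 45/161 = 0.279503; ln(p) = -1.274742; p*ln(p) = 0.279503 * (-1.274742) = -0.356294
  p = 25/161 = 0.155280; ln(p) = -1.862525; p*ln(p) = 0.155280 * (-1.862525) = -0.289213
  p = 34/161 = 0.211180; ln(p) = -1.555044; p*ln(p) = 0.211180 * (-1.555044) = -0.328394
sum(p*ln(p)) = (-0.357932) + (-0.183345) + (-0.356294) + (-0.289213) + (-0.328394) = -1.515178
H' = -(-1.515178) = 1.515178 ≈ 1.5152

1.5152


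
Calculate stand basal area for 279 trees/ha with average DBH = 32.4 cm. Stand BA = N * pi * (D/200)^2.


(D/200)^2 = (32.4/200)^2 = 0.162^2 = 0.026244
Individual BA = 3.141593 * 0.026244 = 0.0824480 m^2
Stand BA = 279 * 0.0824480 = 23.0030 ≈ 23.00 m^2/ha

23.00 m^2/ha


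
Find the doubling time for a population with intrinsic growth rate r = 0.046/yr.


td = ln(2) / 0.046 = 0.693147 / 0.046 = 15.0684 ≈ 15.1 years

15.1 years
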